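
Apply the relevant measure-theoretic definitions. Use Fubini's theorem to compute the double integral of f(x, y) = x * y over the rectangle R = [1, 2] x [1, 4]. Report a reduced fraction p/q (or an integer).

f(x, y) is a tensor product of a function of x and a function of y, and both factors are bounded continuous (hence Lebesgue integrable) on the rectangle, so Fubini's theorem applies:
  integral_R f d(m x m) = (integral_a1^b1 x dx) * (integral_a2^b2 y dy).
Inner integral in x: integral_{1}^{2} x dx = (2^2 - 1^2)/2
  = 3/2.
Inner integral in y: integral_{1}^{4} y dy = (4^2 - 1^2)/2
  = 15/2.
Product: (3/2) * (15/2) = 45/4.

45/4


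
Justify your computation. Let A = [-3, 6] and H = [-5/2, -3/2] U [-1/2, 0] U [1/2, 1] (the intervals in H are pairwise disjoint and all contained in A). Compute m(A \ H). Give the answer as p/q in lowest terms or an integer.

The ambient interval has length m(A) = 6 - (-3) = 9.
Since the holes are disjoint and sit inside A, by finite additivity
  m(H) = sum_i (b_i - a_i), and m(A \ H) = m(A) - m(H).
Computing the hole measures:
  m(H_1) = -3/2 - (-5/2) = 1.
  m(H_2) = 0 - (-1/2) = 1/2.
  m(H_3) = 1 - 1/2 = 1/2.
Summed: m(H) = 1 + 1/2 + 1/2 = 2.
So m(A \ H) = 9 - 2 = 7.

7


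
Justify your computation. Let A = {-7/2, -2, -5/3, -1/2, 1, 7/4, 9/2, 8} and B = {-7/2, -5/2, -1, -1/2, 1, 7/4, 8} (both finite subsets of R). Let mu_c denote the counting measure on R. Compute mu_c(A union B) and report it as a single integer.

Counting measure on a finite set equals cardinality. By inclusion-exclusion, |A union B| = |A| + |B| - |A cap B|.
|A| = 8, |B| = 7, |A cap B| = 5.
So mu_c(A union B) = 8 + 7 - 5 = 10.

10


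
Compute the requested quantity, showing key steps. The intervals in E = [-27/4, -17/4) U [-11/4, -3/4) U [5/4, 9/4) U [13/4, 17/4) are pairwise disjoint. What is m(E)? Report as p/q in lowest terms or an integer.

For pairwise disjoint intervals, m(union_i I_i) = sum_i m(I_i),
and m is invariant under swapping open/closed endpoints (single points have measure 0).
So m(E) = sum_i (b_i - a_i).
  I_1 has length -17/4 - (-27/4) = 5/2.
  I_2 has length -3/4 - (-11/4) = 2.
  I_3 has length 9/4 - 5/4 = 1.
  I_4 has length 17/4 - 13/4 = 1.
Summing:
  m(E) = 5/2 + 2 + 1 + 1 = 13/2.

13/2


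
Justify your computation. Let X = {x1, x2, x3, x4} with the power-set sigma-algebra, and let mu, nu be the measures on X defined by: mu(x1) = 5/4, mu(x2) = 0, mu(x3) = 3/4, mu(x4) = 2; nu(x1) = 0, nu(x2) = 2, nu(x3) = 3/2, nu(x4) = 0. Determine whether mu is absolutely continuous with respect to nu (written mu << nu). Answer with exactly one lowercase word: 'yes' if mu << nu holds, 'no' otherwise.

mu << nu means: every nu-null measurable set is also mu-null; equivalently, for every atom x, if nu({x}) = 0 then mu({x}) = 0.
Checking each atom:
  x1: nu = 0, mu = 5/4 > 0 -> violates mu << nu.
  x2: nu = 2 > 0 -> no constraint.
  x3: nu = 3/2 > 0 -> no constraint.
  x4: nu = 0, mu = 2 > 0 -> violates mu << nu.
The atom(s) x1, x4 violate the condition (nu = 0 but mu > 0). Therefore mu is NOT absolutely continuous w.r.t. nu.

no


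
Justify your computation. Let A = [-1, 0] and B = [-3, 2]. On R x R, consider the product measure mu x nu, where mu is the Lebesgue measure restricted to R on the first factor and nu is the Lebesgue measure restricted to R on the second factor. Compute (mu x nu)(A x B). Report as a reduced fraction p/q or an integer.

For a measurable rectangle A x B, the product measure satisfies
  (mu x nu)(A x B) = mu(A) * nu(B).
  mu(A) = 1.
  nu(B) = 5.
  (mu x nu)(A x B) = 1 * 5 = 5.

5


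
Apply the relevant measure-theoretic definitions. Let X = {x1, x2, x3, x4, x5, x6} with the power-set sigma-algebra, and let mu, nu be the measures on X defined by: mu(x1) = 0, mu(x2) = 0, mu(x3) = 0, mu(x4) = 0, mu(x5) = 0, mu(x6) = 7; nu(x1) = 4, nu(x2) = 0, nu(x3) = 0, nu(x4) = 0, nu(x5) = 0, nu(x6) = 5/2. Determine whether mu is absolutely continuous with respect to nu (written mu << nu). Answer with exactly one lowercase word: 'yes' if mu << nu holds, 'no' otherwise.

mu << nu means: every nu-null measurable set is also mu-null; equivalently, for every atom x, if nu({x}) = 0 then mu({x}) = 0.
Checking each atom:
  x1: nu = 4 > 0 -> no constraint.
  x2: nu = 0, mu = 0 -> consistent with mu << nu.
  x3: nu = 0, mu = 0 -> consistent with mu << nu.
  x4: nu = 0, mu = 0 -> consistent with mu << nu.
  x5: nu = 0, mu = 0 -> consistent with mu << nu.
  x6: nu = 5/2 > 0 -> no constraint.
No atom violates the condition. Therefore mu << nu.

yes


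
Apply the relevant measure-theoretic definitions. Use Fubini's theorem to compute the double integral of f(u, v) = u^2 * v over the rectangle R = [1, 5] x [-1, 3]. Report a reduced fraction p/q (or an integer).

f(u, v) is a tensor product of a function of u and a function of v, and both factors are bounded continuous (hence Lebesgue integrable) on the rectangle, so Fubini's theorem applies:
  integral_R f d(m x m) = (integral_a1^b1 u^2 du) * (integral_a2^b2 v dv).
Inner integral in u: integral_{1}^{5} u^2 du = (5^3 - 1^3)/3
  = 124/3.
Inner integral in v: integral_{-1}^{3} v dv = (3^2 - (-1)^2)/2
  = 4.
Product: (124/3) * (4) = 496/3.

496/3


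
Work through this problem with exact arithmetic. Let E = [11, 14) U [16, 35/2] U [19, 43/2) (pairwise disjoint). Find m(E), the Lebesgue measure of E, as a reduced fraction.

For pairwise disjoint intervals, m(union_i I_i) = sum_i m(I_i),
and m is invariant under swapping open/closed endpoints (single points have measure 0).
So m(E) = sum_i (b_i - a_i).
  I_1 has length 14 - 11 = 3.
  I_2 has length 35/2 - 16 = 3/2.
  I_3 has length 43/2 - 19 = 5/2.
Summing:
  m(E) = 3 + 3/2 + 5/2 = 7.

7


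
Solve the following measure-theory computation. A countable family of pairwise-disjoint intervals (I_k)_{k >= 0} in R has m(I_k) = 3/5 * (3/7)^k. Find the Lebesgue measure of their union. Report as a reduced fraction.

By countable additivity of the Lebesgue measure on pairwise disjoint measurable sets,
  m(union_{k >= 0} I_k) = sum_{k >= 0} m(I_k) = sum_{k >= 0} a * r^k,
  with a = 3/5 and r = 3/7.
Since 0 < r = 3/7 < 1, the geometric series converges:
  sum_{k >= 0} a * r^k = a / (1 - r).
  = 3/5 / (1 - 3/7)
  = 3/5 / (4/7)
  = 21/20.

21/20


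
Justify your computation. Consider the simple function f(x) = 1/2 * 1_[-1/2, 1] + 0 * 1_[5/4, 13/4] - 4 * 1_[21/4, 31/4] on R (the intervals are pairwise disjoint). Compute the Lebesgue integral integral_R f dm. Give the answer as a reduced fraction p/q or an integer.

For a simple function f = sum_i c_i * 1_{A_i} with disjoint A_i,
  integral f dm = sum_i c_i * m(A_i).
Lengths of the A_i:
  m(A_1) = 1 - (-1/2) = 3/2.
  m(A_2) = 13/4 - 5/4 = 2.
  m(A_3) = 31/4 - 21/4 = 5/2.
Contributions c_i * m(A_i):
  (1/2) * (3/2) = 3/4.
  (0) * (2) = 0.
  (-4) * (5/2) = -10.
Total: 3/4 + 0 - 10 = -37/4.

-37/4


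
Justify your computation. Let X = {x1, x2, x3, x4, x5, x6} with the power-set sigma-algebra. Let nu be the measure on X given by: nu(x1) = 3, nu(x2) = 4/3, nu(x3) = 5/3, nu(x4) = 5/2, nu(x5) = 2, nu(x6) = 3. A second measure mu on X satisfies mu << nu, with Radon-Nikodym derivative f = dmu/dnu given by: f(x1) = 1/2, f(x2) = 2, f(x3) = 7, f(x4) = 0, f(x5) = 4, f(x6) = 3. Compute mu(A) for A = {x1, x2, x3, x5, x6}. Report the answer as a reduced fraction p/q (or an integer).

By the defining property of the Radon-Nikodym derivative, for every measurable set A,
  mu(A) = integral_A f dnu.
Since nu is a discrete measure concentrated on the atoms of X, the integral over A reduces to the sum
  mu(A) = sum_{x in A} f(x) * nu({x}).
Computing each term:
  x1: f(x1) * nu(x1) = 1/2 * 3 = 3/2.
  x2: f(x2) * nu(x2) = 2 * 4/3 = 8/3.
  x3: f(x3) * nu(x3) = 7 * 5/3 = 35/3.
  x5: f(x5) * nu(x5) = 4 * 2 = 8.
  x6: f(x6) * nu(x6) = 3 * 3 = 9.
Summing: mu(A) = 3/2 + 8/3 + 35/3 + 8 + 9 = 197/6.

197/6


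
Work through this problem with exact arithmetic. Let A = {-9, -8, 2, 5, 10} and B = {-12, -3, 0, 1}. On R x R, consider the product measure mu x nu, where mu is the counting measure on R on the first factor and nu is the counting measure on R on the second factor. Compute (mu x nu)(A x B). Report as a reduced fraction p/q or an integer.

For a measurable rectangle A x B, the product measure satisfies
  (mu x nu)(A x B) = mu(A) * nu(B).
  mu(A) = 5.
  nu(B) = 4.
  (mu x nu)(A x B) = 5 * 4 = 20.

20


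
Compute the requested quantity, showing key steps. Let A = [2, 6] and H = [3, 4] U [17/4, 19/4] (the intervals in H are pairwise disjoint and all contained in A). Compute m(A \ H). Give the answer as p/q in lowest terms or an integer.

The ambient interval has length m(A) = 6 - 2 = 4.
Since the holes are disjoint and sit inside A, by finite additivity
  m(H) = sum_i (b_i - a_i), and m(A \ H) = m(A) - m(H).
Computing the hole measures:
  m(H_1) = 4 - 3 = 1.
  m(H_2) = 19/4 - 17/4 = 1/2.
Summed: m(H) = 1 + 1/2 = 3/2.
So m(A \ H) = 4 - 3/2 = 5/2.

5/2


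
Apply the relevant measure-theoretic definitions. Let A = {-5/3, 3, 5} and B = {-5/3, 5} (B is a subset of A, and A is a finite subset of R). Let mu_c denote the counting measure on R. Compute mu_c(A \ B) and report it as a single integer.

Counting measure assigns mu_c(E) = |E| (number of elements) when E is finite. For B subset A, A \ B is the set of elements of A not in B, so |A \ B| = |A| - |B|.
|A| = 3, |B| = 2, so mu_c(A \ B) = 3 - 2 = 1.

1


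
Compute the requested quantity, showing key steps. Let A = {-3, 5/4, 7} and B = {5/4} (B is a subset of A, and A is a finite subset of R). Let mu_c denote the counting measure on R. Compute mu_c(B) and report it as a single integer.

Counting measure assigns mu_c(E) = |E| (number of elements) when E is finite.
B has 1 element(s), so mu_c(B) = 1.

1


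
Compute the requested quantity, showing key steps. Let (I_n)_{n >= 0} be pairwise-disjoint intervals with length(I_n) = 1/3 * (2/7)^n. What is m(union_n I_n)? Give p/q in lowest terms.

By countable additivity of the Lebesgue measure on pairwise disjoint measurable sets,
  m(union_{n >= 0} I_n) = sum_{n >= 0} m(I_n) = sum_{n >= 0} a * r^n,
  with a = 1/3 and r = 2/7.
Since 0 < r = 2/7 < 1, the geometric series converges:
  sum_{n >= 0} a * r^n = a / (1 - r).
  = 1/3 / (1 - 2/7)
  = 1/3 / (5/7)
  = 7/15.

7/15


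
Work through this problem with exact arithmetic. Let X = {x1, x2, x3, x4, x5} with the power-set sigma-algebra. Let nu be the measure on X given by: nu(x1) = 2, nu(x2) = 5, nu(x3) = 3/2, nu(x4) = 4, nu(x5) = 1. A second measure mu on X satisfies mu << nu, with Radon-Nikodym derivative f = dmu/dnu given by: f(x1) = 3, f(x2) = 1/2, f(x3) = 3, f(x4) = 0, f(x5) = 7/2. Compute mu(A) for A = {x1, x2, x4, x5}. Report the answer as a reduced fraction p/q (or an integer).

By the defining property of the Radon-Nikodym derivative, for every measurable set A,
  mu(A) = integral_A f dnu.
Since nu is a discrete measure concentrated on the atoms of X, the integral over A reduces to the sum
  mu(A) = sum_{x in A} f(x) * nu({x}).
Computing each term:
  x1: f(x1) * nu(x1) = 3 * 2 = 6.
  x2: f(x2) * nu(x2) = 1/2 * 5 = 5/2.
  x4: f(x4) * nu(x4) = 0 * 4 = 0.
  x5: f(x5) * nu(x5) = 7/2 * 1 = 7/2.
Summing: mu(A) = 6 + 5/2 + 0 + 7/2 = 12.

12


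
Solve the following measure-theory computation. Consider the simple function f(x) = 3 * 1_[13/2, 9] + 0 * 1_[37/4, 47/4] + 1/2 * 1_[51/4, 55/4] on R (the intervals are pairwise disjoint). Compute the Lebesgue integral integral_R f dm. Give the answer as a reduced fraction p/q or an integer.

For a simple function f = sum_i c_i * 1_{A_i} with disjoint A_i,
  integral f dm = sum_i c_i * m(A_i).
Lengths of the A_i:
  m(A_1) = 9 - 13/2 = 5/2.
  m(A_2) = 47/4 - 37/4 = 5/2.
  m(A_3) = 55/4 - 51/4 = 1.
Contributions c_i * m(A_i):
  (3) * (5/2) = 15/2.
  (0) * (5/2) = 0.
  (1/2) * (1) = 1/2.
Total: 15/2 + 0 + 1/2 = 8.

8


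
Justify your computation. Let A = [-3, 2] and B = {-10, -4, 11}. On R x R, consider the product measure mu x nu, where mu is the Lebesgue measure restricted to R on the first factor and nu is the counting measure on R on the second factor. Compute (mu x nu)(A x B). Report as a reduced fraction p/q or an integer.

For a measurable rectangle A x B, the product measure satisfies
  (mu x nu)(A x B) = mu(A) * nu(B).
  mu(A) = 5.
  nu(B) = 3.
  (mu x nu)(A x B) = 5 * 3 = 15.

15


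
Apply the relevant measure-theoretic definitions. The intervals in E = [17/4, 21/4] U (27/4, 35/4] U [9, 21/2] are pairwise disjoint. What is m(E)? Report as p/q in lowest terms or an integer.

For pairwise disjoint intervals, m(union_i I_i) = sum_i m(I_i),
and m is invariant under swapping open/closed endpoints (single points have measure 0).
So m(E) = sum_i (b_i - a_i).
  I_1 has length 21/4 - 17/4 = 1.
  I_2 has length 35/4 - 27/4 = 2.
  I_3 has length 21/2 - 9 = 3/2.
Summing:
  m(E) = 1 + 2 + 3/2 = 9/2.

9/2


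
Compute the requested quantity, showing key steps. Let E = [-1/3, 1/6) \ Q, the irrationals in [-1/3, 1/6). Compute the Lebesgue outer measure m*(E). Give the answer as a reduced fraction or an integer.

The interval I = [-1/3, 1/6) has m(I) = 1/6 - (-1/3) = 1/2 (endpoints are measure-zero, so open/closed/half-open agree). Write I = (I cap Q) u (I \ Q). The rationals in I are countable, so m*(I cap Q) = 0 (cover each rational by intervals whose total length is arbitrarily small). By countable subadditivity m*(I) <= m*(I cap Q) + m*(I \ Q), hence m*(I \ Q) >= m(I) = 1/2. The reverse inequality m*(I \ Q) <= m*(I) = 1/2 is trivial since (I \ Q) is a subset of I. Therefore m*(I \ Q) = 1/2.

1/2


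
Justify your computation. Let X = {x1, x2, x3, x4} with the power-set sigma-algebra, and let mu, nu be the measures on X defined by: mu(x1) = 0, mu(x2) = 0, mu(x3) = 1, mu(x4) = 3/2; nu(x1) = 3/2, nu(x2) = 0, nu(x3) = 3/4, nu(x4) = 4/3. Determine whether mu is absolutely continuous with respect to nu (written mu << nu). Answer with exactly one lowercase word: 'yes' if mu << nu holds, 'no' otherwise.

mu << nu means: every nu-null measurable set is also mu-null; equivalently, for every atom x, if nu({x}) = 0 then mu({x}) = 0.
Checking each atom:
  x1: nu = 3/2 > 0 -> no constraint.
  x2: nu = 0, mu = 0 -> consistent with mu << nu.
  x3: nu = 3/4 > 0 -> no constraint.
  x4: nu = 4/3 > 0 -> no constraint.
No atom violates the condition. Therefore mu << nu.

yes


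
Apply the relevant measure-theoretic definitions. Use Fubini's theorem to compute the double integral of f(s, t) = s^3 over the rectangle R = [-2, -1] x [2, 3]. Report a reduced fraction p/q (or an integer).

f(s, t) is a tensor product of a function of s and a function of t, and both factors are bounded continuous (hence Lebesgue integrable) on the rectangle, so Fubini's theorem applies:
  integral_R f d(m x m) = (integral_a1^b1 s^3 ds) * (integral_a2^b2 1 dt).
Inner integral in s: integral_{-2}^{-1} s^3 ds = ((-1)^4 - (-2)^4)/4
  = -15/4.
Inner integral in t: integral_{2}^{3} 1 dt = (3^1 - 2^1)/1
  = 1.
Product: (-15/4) * (1) = -15/4.

-15/4


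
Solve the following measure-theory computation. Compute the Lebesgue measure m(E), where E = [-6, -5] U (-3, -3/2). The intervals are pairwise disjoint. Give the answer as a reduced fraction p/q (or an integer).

For pairwise disjoint intervals, m(union_i I_i) = sum_i m(I_i),
and m is invariant under swapping open/closed endpoints (single points have measure 0).
So m(E) = sum_i (b_i - a_i).
  I_1 has length -5 - (-6) = 1.
  I_2 has length -3/2 - (-3) = 3/2.
Summing:
  m(E) = 1 + 3/2 = 5/2.

5/2


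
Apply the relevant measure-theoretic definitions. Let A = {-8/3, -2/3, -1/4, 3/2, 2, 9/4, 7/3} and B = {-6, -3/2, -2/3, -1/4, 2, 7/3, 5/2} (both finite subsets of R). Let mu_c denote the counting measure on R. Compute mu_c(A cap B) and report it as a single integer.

Counting measure on a finite set equals cardinality. mu_c(A cap B) = |A cap B| (elements appearing in both).
Enumerating the elements of A that also lie in B gives 4 element(s).
So mu_c(A cap B) = 4.

4


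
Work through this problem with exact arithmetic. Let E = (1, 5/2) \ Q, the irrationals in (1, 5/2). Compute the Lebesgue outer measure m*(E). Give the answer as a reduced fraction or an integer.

The interval I = (1, 5/2) has m(I) = 5/2 - 1 = 3/2 (endpoints are measure-zero, so open/closed/half-open agree). Write I = (I cap Q) u (I \ Q). The rationals in I are countable, so m*(I cap Q) = 0 (cover each rational by intervals whose total length is arbitrarily small). By countable subadditivity m*(I) <= m*(I cap Q) + m*(I \ Q), hence m*(I \ Q) >= m(I) = 3/2. The reverse inequality m*(I \ Q) <= m*(I) = 3/2 is trivial since (I \ Q) is a subset of I. Therefore m*(I \ Q) = 3/2.

3/2


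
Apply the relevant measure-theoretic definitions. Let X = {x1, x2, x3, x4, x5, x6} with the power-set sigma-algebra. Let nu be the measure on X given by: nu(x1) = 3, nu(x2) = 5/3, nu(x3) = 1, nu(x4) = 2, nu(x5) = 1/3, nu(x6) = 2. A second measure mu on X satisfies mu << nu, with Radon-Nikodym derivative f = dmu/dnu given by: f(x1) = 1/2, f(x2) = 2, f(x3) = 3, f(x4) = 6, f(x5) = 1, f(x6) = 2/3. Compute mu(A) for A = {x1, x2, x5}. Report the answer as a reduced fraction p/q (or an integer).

By the defining property of the Radon-Nikodym derivative, for every measurable set A,
  mu(A) = integral_A f dnu.
Since nu is a discrete measure concentrated on the atoms of X, the integral over A reduces to the sum
  mu(A) = sum_{x in A} f(x) * nu({x}).
Computing each term:
  x1: f(x1) * nu(x1) = 1/2 * 3 = 3/2.
  x2: f(x2) * nu(x2) = 2 * 5/3 = 10/3.
  x5: f(x5) * nu(x5) = 1 * 1/3 = 1/3.
Summing: mu(A) = 3/2 + 10/3 + 1/3 = 31/6.

31/6


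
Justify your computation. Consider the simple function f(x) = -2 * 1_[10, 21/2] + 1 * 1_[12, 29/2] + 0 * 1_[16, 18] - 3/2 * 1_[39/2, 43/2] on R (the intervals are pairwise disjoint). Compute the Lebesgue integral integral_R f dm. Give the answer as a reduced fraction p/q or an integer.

For a simple function f = sum_i c_i * 1_{A_i} with disjoint A_i,
  integral f dm = sum_i c_i * m(A_i).
Lengths of the A_i:
  m(A_1) = 21/2 - 10 = 1/2.
  m(A_2) = 29/2 - 12 = 5/2.
  m(A_3) = 18 - 16 = 2.
  m(A_4) = 43/2 - 39/2 = 2.
Contributions c_i * m(A_i):
  (-2) * (1/2) = -1.
  (1) * (5/2) = 5/2.
  (0) * (2) = 0.
  (-3/2) * (2) = -3.
Total: -1 + 5/2 + 0 - 3 = -3/2.

-3/2


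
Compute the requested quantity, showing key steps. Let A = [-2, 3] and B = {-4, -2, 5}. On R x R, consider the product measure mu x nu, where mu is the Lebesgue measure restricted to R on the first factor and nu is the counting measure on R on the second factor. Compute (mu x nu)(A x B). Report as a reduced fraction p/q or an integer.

For a measurable rectangle A x B, the product measure satisfies
  (mu x nu)(A x B) = mu(A) * nu(B).
  mu(A) = 5.
  nu(B) = 3.
  (mu x nu)(A x B) = 5 * 3 = 15.

15


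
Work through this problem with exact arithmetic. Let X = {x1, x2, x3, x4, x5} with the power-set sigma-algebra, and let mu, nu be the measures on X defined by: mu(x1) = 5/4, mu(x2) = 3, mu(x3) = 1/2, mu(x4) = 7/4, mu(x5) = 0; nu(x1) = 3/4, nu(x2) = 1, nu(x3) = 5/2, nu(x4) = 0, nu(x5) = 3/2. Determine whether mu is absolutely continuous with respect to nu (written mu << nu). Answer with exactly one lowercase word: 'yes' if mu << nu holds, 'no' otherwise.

mu << nu means: every nu-null measurable set is also mu-null; equivalently, for every atom x, if nu({x}) = 0 then mu({x}) = 0.
Checking each atom:
  x1: nu = 3/4 > 0 -> no constraint.
  x2: nu = 1 > 0 -> no constraint.
  x3: nu = 5/2 > 0 -> no constraint.
  x4: nu = 0, mu = 7/4 > 0 -> violates mu << nu.
  x5: nu = 3/2 > 0 -> no constraint.
The atom(s) x4 violate the condition (nu = 0 but mu > 0). Therefore mu is NOT absolutely continuous w.r.t. nu.

no


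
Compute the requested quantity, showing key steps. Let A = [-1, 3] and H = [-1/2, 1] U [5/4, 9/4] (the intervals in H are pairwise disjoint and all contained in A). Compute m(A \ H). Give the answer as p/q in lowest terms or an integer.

The ambient interval has length m(A) = 3 - (-1) = 4.
Since the holes are disjoint and sit inside A, by finite additivity
  m(H) = sum_i (b_i - a_i), and m(A \ H) = m(A) - m(H).
Computing the hole measures:
  m(H_1) = 1 - (-1/2) = 3/2.
  m(H_2) = 9/4 - 5/4 = 1.
Summed: m(H) = 3/2 + 1 = 5/2.
So m(A \ H) = 4 - 5/2 = 3/2.

3/2


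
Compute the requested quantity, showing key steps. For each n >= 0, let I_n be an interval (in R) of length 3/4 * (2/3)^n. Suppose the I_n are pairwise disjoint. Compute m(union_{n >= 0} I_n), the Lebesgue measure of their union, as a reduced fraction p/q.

By countable additivity of the Lebesgue measure on pairwise disjoint measurable sets,
  m(union_{n >= 0} I_n) = sum_{n >= 0} m(I_n) = sum_{n >= 0} a * r^n,
  with a = 3/4 and r = 2/3.
Since 0 < r = 2/3 < 1, the geometric series converges:
  sum_{n >= 0} a * r^n = a / (1 - r).
  = 3/4 / (1 - 2/3)
  = 3/4 / (1/3)
  = 9/4.

9/4


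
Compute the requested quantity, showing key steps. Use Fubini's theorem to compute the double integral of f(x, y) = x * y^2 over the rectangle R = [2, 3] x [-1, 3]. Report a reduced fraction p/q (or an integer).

f(x, y) is a tensor product of a function of x and a function of y, and both factors are bounded continuous (hence Lebesgue integrable) on the rectangle, so Fubini's theorem applies:
  integral_R f d(m x m) = (integral_a1^b1 x dx) * (integral_a2^b2 y^2 dy).
Inner integral in x: integral_{2}^{3} x dx = (3^2 - 2^2)/2
  = 5/2.
Inner integral in y: integral_{-1}^{3} y^2 dy = (3^3 - (-1)^3)/3
  = 28/3.
Product: (5/2) * (28/3) = 70/3.

70/3


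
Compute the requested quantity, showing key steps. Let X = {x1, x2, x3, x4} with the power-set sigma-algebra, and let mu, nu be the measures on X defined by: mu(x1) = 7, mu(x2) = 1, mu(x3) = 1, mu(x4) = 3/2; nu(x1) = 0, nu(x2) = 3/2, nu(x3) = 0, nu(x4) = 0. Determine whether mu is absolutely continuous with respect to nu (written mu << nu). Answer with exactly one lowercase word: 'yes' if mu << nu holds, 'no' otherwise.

mu << nu means: every nu-null measurable set is also mu-null; equivalently, for every atom x, if nu({x}) = 0 then mu({x}) = 0.
Checking each atom:
  x1: nu = 0, mu = 7 > 0 -> violates mu << nu.
  x2: nu = 3/2 > 0 -> no constraint.
  x3: nu = 0, mu = 1 > 0 -> violates mu << nu.
  x4: nu = 0, mu = 3/2 > 0 -> violates mu << nu.
The atom(s) x1, x3, x4 violate the condition (nu = 0 but mu > 0). Therefore mu is NOT absolutely continuous w.r.t. nu.

no


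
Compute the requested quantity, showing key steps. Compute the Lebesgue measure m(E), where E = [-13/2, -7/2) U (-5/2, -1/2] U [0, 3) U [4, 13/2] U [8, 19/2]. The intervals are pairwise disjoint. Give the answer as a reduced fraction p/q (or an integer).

For pairwise disjoint intervals, m(union_i I_i) = sum_i m(I_i),
and m is invariant under swapping open/closed endpoints (single points have measure 0).
So m(E) = sum_i (b_i - a_i).
  I_1 has length -7/2 - (-13/2) = 3.
  I_2 has length -1/2 - (-5/2) = 2.
  I_3 has length 3 - 0 = 3.
  I_4 has length 13/2 - 4 = 5/2.
  I_5 has length 19/2 - 8 = 3/2.
Summing:
  m(E) = 3 + 2 + 3 + 5/2 + 3/2 = 12.

12


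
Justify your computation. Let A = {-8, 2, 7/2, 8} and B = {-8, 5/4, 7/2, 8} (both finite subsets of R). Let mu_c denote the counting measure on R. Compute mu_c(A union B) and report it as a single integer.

Counting measure on a finite set equals cardinality. By inclusion-exclusion, |A union B| = |A| + |B| - |A cap B|.
|A| = 4, |B| = 4, |A cap B| = 3.
So mu_c(A union B) = 4 + 4 - 3 = 5.

5


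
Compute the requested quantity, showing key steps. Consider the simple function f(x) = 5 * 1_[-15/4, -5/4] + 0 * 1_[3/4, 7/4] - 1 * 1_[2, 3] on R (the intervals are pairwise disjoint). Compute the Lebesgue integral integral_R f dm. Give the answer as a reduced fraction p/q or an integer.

For a simple function f = sum_i c_i * 1_{A_i} with disjoint A_i,
  integral f dm = sum_i c_i * m(A_i).
Lengths of the A_i:
  m(A_1) = -5/4 - (-15/4) = 5/2.
  m(A_2) = 7/4 - 3/4 = 1.
  m(A_3) = 3 - 2 = 1.
Contributions c_i * m(A_i):
  (5) * (5/2) = 25/2.
  (0) * (1) = 0.
  (-1) * (1) = -1.
Total: 25/2 + 0 - 1 = 23/2.

23/2


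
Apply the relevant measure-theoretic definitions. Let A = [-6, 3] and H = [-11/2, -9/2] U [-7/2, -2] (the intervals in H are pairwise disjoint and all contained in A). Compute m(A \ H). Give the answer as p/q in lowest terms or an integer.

The ambient interval has length m(A) = 3 - (-6) = 9.
Since the holes are disjoint and sit inside A, by finite additivity
  m(H) = sum_i (b_i - a_i), and m(A \ H) = m(A) - m(H).
Computing the hole measures:
  m(H_1) = -9/2 - (-11/2) = 1.
  m(H_2) = -2 - (-7/2) = 3/2.
Summed: m(H) = 1 + 3/2 = 5/2.
So m(A \ H) = 9 - 5/2 = 13/2.

13/2


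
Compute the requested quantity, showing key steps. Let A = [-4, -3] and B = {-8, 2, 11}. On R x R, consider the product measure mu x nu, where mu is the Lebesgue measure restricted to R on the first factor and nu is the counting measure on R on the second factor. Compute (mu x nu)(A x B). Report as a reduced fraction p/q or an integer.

For a measurable rectangle A x B, the product measure satisfies
  (mu x nu)(A x B) = mu(A) * nu(B).
  mu(A) = 1.
  nu(B) = 3.
  (mu x nu)(A x B) = 1 * 3 = 3.

3


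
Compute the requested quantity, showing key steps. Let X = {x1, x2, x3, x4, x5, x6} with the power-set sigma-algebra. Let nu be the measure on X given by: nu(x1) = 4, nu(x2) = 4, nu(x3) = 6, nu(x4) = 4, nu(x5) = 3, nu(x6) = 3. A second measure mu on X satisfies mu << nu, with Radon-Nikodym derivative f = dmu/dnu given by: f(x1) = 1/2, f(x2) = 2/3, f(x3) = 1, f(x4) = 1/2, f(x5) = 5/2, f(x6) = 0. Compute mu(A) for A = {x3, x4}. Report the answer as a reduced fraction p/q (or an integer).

By the defining property of the Radon-Nikodym derivative, for every measurable set A,
  mu(A) = integral_A f dnu.
Since nu is a discrete measure concentrated on the atoms of X, the integral over A reduces to the sum
  mu(A) = sum_{x in A} f(x) * nu({x}).
Computing each term:
  x3: f(x3) * nu(x3) = 1 * 6 = 6.
  x4: f(x4) * nu(x4) = 1/2 * 4 = 2.
Summing: mu(A) = 6 + 2 = 8.

8


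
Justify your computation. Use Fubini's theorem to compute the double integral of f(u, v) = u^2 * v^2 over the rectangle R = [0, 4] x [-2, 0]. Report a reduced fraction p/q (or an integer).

f(u, v) is a tensor product of a function of u and a function of v, and both factors are bounded continuous (hence Lebesgue integrable) on the rectangle, so Fubini's theorem applies:
  integral_R f d(m x m) = (integral_a1^b1 u^2 du) * (integral_a2^b2 v^2 dv).
Inner integral in u: integral_{0}^{4} u^2 du = (4^3 - 0^3)/3
  = 64/3.
Inner integral in v: integral_{-2}^{0} v^2 dv = (0^3 - (-2)^3)/3
  = 8/3.
Product: (64/3) * (8/3) = 512/9.

512/9


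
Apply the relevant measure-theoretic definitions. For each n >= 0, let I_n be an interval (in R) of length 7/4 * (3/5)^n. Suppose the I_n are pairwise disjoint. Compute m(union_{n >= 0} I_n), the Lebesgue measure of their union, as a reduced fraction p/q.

By countable additivity of the Lebesgue measure on pairwise disjoint measurable sets,
  m(union_{n >= 0} I_n) = sum_{n >= 0} m(I_n) = sum_{n >= 0} a * r^n,
  with a = 7/4 and r = 3/5.
Since 0 < r = 3/5 < 1, the geometric series converges:
  sum_{n >= 0} a * r^n = a / (1 - r).
  = 7/4 / (1 - 3/5)
  = 7/4 / (2/5)
  = 35/8.

35/8


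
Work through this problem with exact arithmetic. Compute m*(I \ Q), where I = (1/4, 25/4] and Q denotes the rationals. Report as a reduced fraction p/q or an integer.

The interval I = (1/4, 25/4] has m(I) = 25/4 - 1/4 = 6 (endpoints are measure-zero, so open/closed/half-open agree). Write I = (I cap Q) u (I \ Q). The rationals in I are countable, so m*(I cap Q) = 0 (cover each rational by intervals whose total length is arbitrarily small). By countable subadditivity m*(I) <= m*(I cap Q) + m*(I \ Q), hence m*(I \ Q) >= m(I) = 6. The reverse inequality m*(I \ Q) <= m*(I) = 6 is trivial since (I \ Q) is a subset of I. Therefore m*(I \ Q) = 6.

6


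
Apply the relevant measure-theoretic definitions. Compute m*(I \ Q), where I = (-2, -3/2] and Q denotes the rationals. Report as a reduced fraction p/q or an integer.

The interval I = (-2, -3/2] has m(I) = -3/2 - (-2) = 1/2 (endpoints are measure-zero, so open/closed/half-open agree). Write I = (I cap Q) u (I \ Q). The rationals in I are countable, so m*(I cap Q) = 0 (cover each rational by intervals whose total length is arbitrarily small). By countable subadditivity m*(I) <= m*(I cap Q) + m*(I \ Q), hence m*(I \ Q) >= m(I) = 1/2. The reverse inequality m*(I \ Q) <= m*(I) = 1/2 is trivial since (I \ Q) is a subset of I. Therefore m*(I \ Q) = 1/2.

1/2


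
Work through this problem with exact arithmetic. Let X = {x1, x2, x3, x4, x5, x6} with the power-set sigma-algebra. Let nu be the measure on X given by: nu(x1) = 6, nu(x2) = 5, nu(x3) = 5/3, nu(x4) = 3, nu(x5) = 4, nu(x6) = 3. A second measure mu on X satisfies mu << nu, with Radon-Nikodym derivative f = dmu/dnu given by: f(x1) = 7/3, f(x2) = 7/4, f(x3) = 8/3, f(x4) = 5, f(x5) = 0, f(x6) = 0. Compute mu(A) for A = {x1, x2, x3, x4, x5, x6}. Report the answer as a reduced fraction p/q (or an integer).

By the defining property of the Radon-Nikodym derivative, for every measurable set A,
  mu(A) = integral_A f dnu.
Since nu is a discrete measure concentrated on the atoms of X, the integral over A reduces to the sum
  mu(A) = sum_{x in A} f(x) * nu({x}).
Computing each term:
  x1: f(x1) * nu(x1) = 7/3 * 6 = 14.
  x2: f(x2) * nu(x2) = 7/4 * 5 = 35/4.
  x3: f(x3) * nu(x3) = 8/3 * 5/3 = 40/9.
  x4: f(x4) * nu(x4) = 5 * 3 = 15.
  x5: f(x5) * nu(x5) = 0 * 4 = 0.
  x6: f(x6) * nu(x6) = 0 * 3 = 0.
Summing: mu(A) = 14 + 35/4 + 40/9 + 15 + 0 + 0 = 1519/36.

1519/36


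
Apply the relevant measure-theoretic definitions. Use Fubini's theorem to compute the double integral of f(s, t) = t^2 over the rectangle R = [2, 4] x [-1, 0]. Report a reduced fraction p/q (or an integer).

f(s, t) is a tensor product of a function of s and a function of t, and both factors are bounded continuous (hence Lebesgue integrable) on the rectangle, so Fubini's theorem applies:
  integral_R f d(m x m) = (integral_a1^b1 1 ds) * (integral_a2^b2 t^2 dt).
Inner integral in s: integral_{2}^{4} 1 ds = (4^1 - 2^1)/1
  = 2.
Inner integral in t: integral_{-1}^{0} t^2 dt = (0^3 - (-1)^3)/3
  = 1/3.
Product: (2) * (1/3) = 2/3.

2/3


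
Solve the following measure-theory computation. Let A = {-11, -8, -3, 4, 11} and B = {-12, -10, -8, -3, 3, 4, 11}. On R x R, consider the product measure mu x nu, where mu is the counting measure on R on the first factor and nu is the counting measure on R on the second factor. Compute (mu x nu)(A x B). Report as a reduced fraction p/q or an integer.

For a measurable rectangle A x B, the product measure satisfies
  (mu x nu)(A x B) = mu(A) * nu(B).
  mu(A) = 5.
  nu(B) = 7.
  (mu x nu)(A x B) = 5 * 7 = 35.

35


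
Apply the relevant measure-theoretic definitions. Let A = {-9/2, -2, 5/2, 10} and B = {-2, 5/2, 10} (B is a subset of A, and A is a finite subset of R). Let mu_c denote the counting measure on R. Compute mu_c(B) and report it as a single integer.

Counting measure assigns mu_c(E) = |E| (number of elements) when E is finite.
B has 3 element(s), so mu_c(B) = 3.

3


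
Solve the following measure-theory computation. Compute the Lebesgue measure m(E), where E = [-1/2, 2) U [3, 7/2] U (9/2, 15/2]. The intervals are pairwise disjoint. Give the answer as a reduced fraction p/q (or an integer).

For pairwise disjoint intervals, m(union_i I_i) = sum_i m(I_i),
and m is invariant under swapping open/closed endpoints (single points have measure 0).
So m(E) = sum_i (b_i - a_i).
  I_1 has length 2 - (-1/2) = 5/2.
  I_2 has length 7/2 - 3 = 1/2.
  I_3 has length 15/2 - 9/2 = 3.
Summing:
  m(E) = 5/2 + 1/2 + 3 = 6.

6


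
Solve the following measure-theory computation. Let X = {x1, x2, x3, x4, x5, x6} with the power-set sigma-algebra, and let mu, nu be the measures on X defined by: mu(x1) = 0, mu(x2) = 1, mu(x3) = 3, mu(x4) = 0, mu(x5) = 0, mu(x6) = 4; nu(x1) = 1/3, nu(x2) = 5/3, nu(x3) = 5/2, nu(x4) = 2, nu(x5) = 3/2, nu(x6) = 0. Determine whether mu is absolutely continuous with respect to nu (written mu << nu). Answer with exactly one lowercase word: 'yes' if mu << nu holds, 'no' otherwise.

mu << nu means: every nu-null measurable set is also mu-null; equivalently, for every atom x, if nu({x}) = 0 then mu({x}) = 0.
Checking each atom:
  x1: nu = 1/3 > 0 -> no constraint.
  x2: nu = 5/3 > 0 -> no constraint.
  x3: nu = 5/2 > 0 -> no constraint.
  x4: nu = 2 > 0 -> no constraint.
  x5: nu = 3/2 > 0 -> no constraint.
  x6: nu = 0, mu = 4 > 0 -> violates mu << nu.
The atom(s) x6 violate the condition (nu = 0 but mu > 0). Therefore mu is NOT absolutely continuous w.r.t. nu.

no


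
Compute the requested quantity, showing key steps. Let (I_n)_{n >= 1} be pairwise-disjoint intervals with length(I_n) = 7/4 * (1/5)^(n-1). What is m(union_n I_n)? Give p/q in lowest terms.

By countable additivity of the Lebesgue measure on pairwise disjoint measurable sets,
  m(union_{n >= 1} I_n) = sum_{n >= 1} m(I_n) = sum_{n >= 1} a * r^(n-1),
  with a = 7/4 and r = 1/5.
Since 0 < r = 1/5 < 1, the geometric series converges:
  sum_{n >= 1} a * r^(n-1) = a / (1 - r).
  = 7/4 / (1 - 1/5)
  = 7/4 / (4/5)
  = 35/16.

35/16


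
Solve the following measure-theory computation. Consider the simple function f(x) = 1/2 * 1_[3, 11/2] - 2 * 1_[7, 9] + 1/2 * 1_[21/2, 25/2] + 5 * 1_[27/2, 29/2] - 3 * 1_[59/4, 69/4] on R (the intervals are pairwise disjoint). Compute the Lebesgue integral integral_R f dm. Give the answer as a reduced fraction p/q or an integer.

For a simple function f = sum_i c_i * 1_{A_i} with disjoint A_i,
  integral f dm = sum_i c_i * m(A_i).
Lengths of the A_i:
  m(A_1) = 11/2 - 3 = 5/2.
  m(A_2) = 9 - 7 = 2.
  m(A_3) = 25/2 - 21/2 = 2.
  m(A_4) = 29/2 - 27/2 = 1.
  m(A_5) = 69/4 - 59/4 = 5/2.
Contributions c_i * m(A_i):
  (1/2) * (5/2) = 5/4.
  (-2) * (2) = -4.
  (1/2) * (2) = 1.
  (5) * (1) = 5.
  (-3) * (5/2) = -15/2.
Total: 5/4 - 4 + 1 + 5 - 15/2 = -17/4.

-17/4


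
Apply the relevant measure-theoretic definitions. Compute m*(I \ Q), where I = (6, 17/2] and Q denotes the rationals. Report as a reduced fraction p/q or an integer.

The interval I = (6, 17/2] has m(I) = 17/2 - 6 = 5/2 (endpoints are measure-zero, so open/closed/half-open agree). Write I = (I cap Q) u (I \ Q). The rationals in I are countable, so m*(I cap Q) = 0 (cover each rational by intervals whose total length is arbitrarily small). By countable subadditivity m*(I) <= m*(I cap Q) + m*(I \ Q), hence m*(I \ Q) >= m(I) = 5/2. The reverse inequality m*(I \ Q) <= m*(I) = 5/2 is trivial since (I \ Q) is a subset of I. Therefore m*(I \ Q) = 5/2.

5/2


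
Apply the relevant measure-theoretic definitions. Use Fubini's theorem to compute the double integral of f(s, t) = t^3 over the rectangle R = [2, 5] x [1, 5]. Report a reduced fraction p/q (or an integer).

f(s, t) is a tensor product of a function of s and a function of t, and both factors are bounded continuous (hence Lebesgue integrable) on the rectangle, so Fubini's theorem applies:
  integral_R f d(m x m) = (integral_a1^b1 1 ds) * (integral_a2^b2 t^3 dt).
Inner integral in s: integral_{2}^{5} 1 ds = (5^1 - 2^1)/1
  = 3.
Inner integral in t: integral_{1}^{5} t^3 dt = (5^4 - 1^4)/4
  = 156.
Product: (3) * (156) = 468.

468


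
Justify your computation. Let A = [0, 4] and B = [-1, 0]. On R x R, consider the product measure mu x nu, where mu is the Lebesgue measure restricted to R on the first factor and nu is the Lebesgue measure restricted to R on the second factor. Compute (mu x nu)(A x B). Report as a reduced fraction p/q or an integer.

For a measurable rectangle A x B, the product measure satisfies
  (mu x nu)(A x B) = mu(A) * nu(B).
  mu(A) = 4.
  nu(B) = 1.
  (mu x nu)(A x B) = 4 * 1 = 4.

4


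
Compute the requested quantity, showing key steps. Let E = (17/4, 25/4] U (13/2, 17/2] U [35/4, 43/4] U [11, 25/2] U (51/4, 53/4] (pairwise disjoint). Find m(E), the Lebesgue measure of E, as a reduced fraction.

For pairwise disjoint intervals, m(union_i I_i) = sum_i m(I_i),
and m is invariant under swapping open/closed endpoints (single points have measure 0).
So m(E) = sum_i (b_i - a_i).
  I_1 has length 25/4 - 17/4 = 2.
  I_2 has length 17/2 - 13/2 = 2.
  I_3 has length 43/4 - 35/4 = 2.
  I_4 has length 25/2 - 11 = 3/2.
  I_5 has length 53/4 - 51/4 = 1/2.
Summing:
  m(E) = 2 + 2 + 2 + 3/2 + 1/2 = 8.

8


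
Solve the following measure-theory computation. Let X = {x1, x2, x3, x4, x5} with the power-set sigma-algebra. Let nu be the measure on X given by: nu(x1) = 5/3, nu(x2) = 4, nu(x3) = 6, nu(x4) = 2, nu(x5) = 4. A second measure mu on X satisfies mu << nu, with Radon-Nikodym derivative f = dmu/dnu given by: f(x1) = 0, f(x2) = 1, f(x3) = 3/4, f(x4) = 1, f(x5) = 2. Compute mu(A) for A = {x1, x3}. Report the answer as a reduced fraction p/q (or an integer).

By the defining property of the Radon-Nikodym derivative, for every measurable set A,
  mu(A) = integral_A f dnu.
Since nu is a discrete measure concentrated on the atoms of X, the integral over A reduces to the sum
  mu(A) = sum_{x in A} f(x) * nu({x}).
Computing each term:
  x1: f(x1) * nu(x1) = 0 * 5/3 = 0.
  x3: f(x3) * nu(x3) = 3/4 * 6 = 9/2.
Summing: mu(A) = 0 + 9/2 = 9/2.

9/2


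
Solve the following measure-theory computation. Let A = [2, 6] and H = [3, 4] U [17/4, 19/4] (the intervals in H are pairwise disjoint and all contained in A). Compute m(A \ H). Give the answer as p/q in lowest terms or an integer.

The ambient interval has length m(A) = 6 - 2 = 4.
Since the holes are disjoint and sit inside A, by finite additivity
  m(H) = sum_i (b_i - a_i), and m(A \ H) = m(A) - m(H).
Computing the hole measures:
  m(H_1) = 4 - 3 = 1.
  m(H_2) = 19/4 - 17/4 = 1/2.
Summed: m(H) = 1 + 1/2 = 3/2.
So m(A \ H) = 4 - 3/2 = 5/2.

5/2


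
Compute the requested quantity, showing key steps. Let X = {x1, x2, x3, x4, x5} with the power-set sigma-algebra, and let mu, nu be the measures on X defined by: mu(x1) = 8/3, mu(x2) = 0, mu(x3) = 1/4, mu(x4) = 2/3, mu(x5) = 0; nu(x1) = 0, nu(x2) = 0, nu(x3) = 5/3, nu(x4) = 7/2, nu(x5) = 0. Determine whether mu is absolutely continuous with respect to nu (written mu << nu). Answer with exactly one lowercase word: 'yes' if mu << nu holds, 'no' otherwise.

mu << nu means: every nu-null measurable set is also mu-null; equivalently, for every atom x, if nu({x}) = 0 then mu({x}) = 0.
Checking each atom:
  x1: nu = 0, mu = 8/3 > 0 -> violates mu << nu.
  x2: nu = 0, mu = 0 -> consistent with mu << nu.
  x3: nu = 5/3 > 0 -> no constraint.
  x4: nu = 7/2 > 0 -> no constraint.
  x5: nu = 0, mu = 0 -> consistent with mu << nu.
The atom(s) x1 violate the condition (nu = 0 but mu > 0). Therefore mu is NOT absolutely continuous w.r.t. nu.

no


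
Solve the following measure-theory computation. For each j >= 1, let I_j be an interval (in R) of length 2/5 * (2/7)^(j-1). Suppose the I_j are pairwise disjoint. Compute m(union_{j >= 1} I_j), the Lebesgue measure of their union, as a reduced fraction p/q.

By countable additivity of the Lebesgue measure on pairwise disjoint measurable sets,
  m(union_{j >= 1} I_j) = sum_{j >= 1} m(I_j) = sum_{j >= 1} a * r^(j-1),
  with a = 2/5 and r = 2/7.
Since 0 < r = 2/7 < 1, the geometric series converges:
  sum_{j >= 1} a * r^(j-1) = a / (1 - r).
  = 2/5 / (1 - 2/7)
  = 2/5 / (5/7)
  = 14/25.

14/25


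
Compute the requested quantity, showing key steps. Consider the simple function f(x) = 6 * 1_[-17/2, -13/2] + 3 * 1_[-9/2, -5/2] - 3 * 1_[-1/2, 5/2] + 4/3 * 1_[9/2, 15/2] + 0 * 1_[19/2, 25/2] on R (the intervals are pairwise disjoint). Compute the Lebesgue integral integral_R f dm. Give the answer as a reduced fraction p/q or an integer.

For a simple function f = sum_i c_i * 1_{A_i} with disjoint A_i,
  integral f dm = sum_i c_i * m(A_i).
Lengths of the A_i:
  m(A_1) = -13/2 - (-17/2) = 2.
  m(A_2) = -5/2 - (-9/2) = 2.
  m(A_3) = 5/2 - (-1/2) = 3.
  m(A_4) = 15/2 - 9/2 = 3.
  m(A_5) = 25/2 - 19/2 = 3.
Contributions c_i * m(A_i):
  (6) * (2) = 12.
  (3) * (2) = 6.
  (-3) * (3) = -9.
  (4/3) * (3) = 4.
  (0) * (3) = 0.
Total: 12 + 6 - 9 + 4 + 0 = 13.

13


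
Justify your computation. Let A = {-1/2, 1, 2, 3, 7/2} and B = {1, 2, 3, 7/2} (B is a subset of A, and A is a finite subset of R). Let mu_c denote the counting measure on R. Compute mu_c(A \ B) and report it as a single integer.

Counting measure assigns mu_c(E) = |E| (number of elements) when E is finite. For B subset A, A \ B is the set of elements of A not in B, so |A \ B| = |A| - |B|.
|A| = 5, |B| = 4, so mu_c(A \ B) = 5 - 4 = 1.

1
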